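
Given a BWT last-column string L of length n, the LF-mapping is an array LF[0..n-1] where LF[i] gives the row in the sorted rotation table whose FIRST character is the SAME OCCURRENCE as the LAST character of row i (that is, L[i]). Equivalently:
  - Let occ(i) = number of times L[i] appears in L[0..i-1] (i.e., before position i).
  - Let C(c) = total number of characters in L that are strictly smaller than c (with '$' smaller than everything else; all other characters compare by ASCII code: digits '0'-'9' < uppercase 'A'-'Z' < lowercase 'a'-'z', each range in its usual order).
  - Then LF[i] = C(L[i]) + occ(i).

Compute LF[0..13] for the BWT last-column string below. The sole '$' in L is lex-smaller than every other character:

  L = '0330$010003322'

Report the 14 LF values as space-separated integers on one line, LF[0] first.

Answer: 1 10 11 2 0 3 7 4 5 6 12 13 8 9

Derivation:
Char counts: '$':1, '0':6, '1':1, '2':2, '3':4
C (first-col start): C('$')=0, C('0')=1, C('1')=7, C('2')=8, C('3')=10
L[0]='0': occ=0, LF[0]=C('0')+0=1+0=1
L[1]='3': occ=0, LF[1]=C('3')+0=10+0=10
L[2]='3': occ=1, LF[2]=C('3')+1=10+1=11
L[3]='0': occ=1, LF[3]=C('0')+1=1+1=2
L[4]='$': occ=0, LF[4]=C('$')+0=0+0=0
L[5]='0': occ=2, LF[5]=C('0')+2=1+2=3
L[6]='1': occ=0, LF[6]=C('1')+0=7+0=7
L[7]='0': occ=3, LF[7]=C('0')+3=1+3=4
L[8]='0': occ=4, LF[8]=C('0')+4=1+4=5
L[9]='0': occ=5, LF[9]=C('0')+5=1+5=6
L[10]='3': occ=2, LF[10]=C('3')+2=10+2=12
L[11]='3': occ=3, LF[11]=C('3')+3=10+3=13
L[12]='2': occ=0, LF[12]=C('2')+0=8+0=8
L[13]='2': occ=1, LF[13]=C('2')+1=8+1=9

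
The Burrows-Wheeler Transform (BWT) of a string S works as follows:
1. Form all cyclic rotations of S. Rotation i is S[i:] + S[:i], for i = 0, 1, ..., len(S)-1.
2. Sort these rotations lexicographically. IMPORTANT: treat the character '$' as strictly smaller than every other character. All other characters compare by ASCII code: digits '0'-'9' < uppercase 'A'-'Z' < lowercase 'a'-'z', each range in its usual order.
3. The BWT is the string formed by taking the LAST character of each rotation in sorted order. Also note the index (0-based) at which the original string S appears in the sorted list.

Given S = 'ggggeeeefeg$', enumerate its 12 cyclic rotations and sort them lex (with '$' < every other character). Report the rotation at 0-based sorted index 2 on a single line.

Answer: eeefeg$gggge

Derivation:
All 12 rotations (rotation i = S[i:]+S[:i]):
  rot[0] = ggggeeeefeg$
  rot[1] = gggeeeefeg$g
  rot[2] = ggeeeefeg$gg
  rot[3] = geeeefeg$ggg
  rot[4] = eeeefeg$gggg
  rot[5] = eeefeg$gggge
  rot[6] = eefeg$ggggee
  rot[7] = efeg$ggggeee
  rot[8] = feg$ggggeeee
  rot[9] = eg$ggggeeeef
  rot[10] = g$ggggeeeefe
  rot[11] = $ggggeeeefeg
Sorted (with $ < everything):
  sorted[0] = $ggggeeeefeg
  sorted[1] = eeeefeg$gggg
  sorted[2] = eeefeg$gggge
  sorted[3] = eefeg$ggggee
  sorted[4] = efeg$ggggeee
  sorted[5] = eg$ggggeeeef
  sorted[6] = feg$ggggeeee
  sorted[7] = g$ggggeeeefe
  sorted[8] = geeeefeg$ggg
  sorted[9] = ggeeeefeg$gg
  sorted[10] = gggeeeefeg$g
  sorted[11] = ggggeeeefeg$
sorted[2] = eeefeg$gggge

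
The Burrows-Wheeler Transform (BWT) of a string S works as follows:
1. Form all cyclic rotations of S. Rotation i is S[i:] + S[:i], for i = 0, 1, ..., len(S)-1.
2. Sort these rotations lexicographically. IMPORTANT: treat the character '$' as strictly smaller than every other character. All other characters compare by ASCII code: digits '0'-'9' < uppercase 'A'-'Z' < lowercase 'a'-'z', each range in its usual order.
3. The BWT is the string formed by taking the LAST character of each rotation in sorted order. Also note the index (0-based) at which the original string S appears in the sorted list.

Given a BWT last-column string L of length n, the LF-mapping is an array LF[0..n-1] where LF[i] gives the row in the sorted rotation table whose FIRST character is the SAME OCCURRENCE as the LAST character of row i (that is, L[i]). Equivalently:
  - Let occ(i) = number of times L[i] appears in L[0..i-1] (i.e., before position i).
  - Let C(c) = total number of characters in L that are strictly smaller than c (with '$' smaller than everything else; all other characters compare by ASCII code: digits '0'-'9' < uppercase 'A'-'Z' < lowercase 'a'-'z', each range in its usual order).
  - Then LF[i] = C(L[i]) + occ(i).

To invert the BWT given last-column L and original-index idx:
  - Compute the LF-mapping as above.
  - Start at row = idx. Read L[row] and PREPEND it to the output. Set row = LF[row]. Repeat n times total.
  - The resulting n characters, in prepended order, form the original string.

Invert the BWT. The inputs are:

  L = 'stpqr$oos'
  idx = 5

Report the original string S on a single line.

LF mapping: 6 8 3 4 5 0 1 2 7
Walk LF starting at row 5, prepending L[row]:
  step 1: row=5, L[5]='$', prepend. Next row=LF[5]=0
  step 2: row=0, L[0]='s', prepend. Next row=LF[0]=6
  step 3: row=6, L[6]='o', prepend. Next row=LF[6]=1
  step 4: row=1, L[1]='t', prepend. Next row=LF[1]=8
  step 5: row=8, L[8]='s', prepend. Next row=LF[8]=7
  step 6: row=7, L[7]='o', prepend. Next row=LF[7]=2
  step 7: row=2, L[2]='p', prepend. Next row=LF[2]=3
  step 8: row=3, L[3]='q', prepend. Next row=LF[3]=4
  step 9: row=4, L[4]='r', prepend. Next row=LF[4]=5
Reversed output: rqpostos$

Answer: rqpostos$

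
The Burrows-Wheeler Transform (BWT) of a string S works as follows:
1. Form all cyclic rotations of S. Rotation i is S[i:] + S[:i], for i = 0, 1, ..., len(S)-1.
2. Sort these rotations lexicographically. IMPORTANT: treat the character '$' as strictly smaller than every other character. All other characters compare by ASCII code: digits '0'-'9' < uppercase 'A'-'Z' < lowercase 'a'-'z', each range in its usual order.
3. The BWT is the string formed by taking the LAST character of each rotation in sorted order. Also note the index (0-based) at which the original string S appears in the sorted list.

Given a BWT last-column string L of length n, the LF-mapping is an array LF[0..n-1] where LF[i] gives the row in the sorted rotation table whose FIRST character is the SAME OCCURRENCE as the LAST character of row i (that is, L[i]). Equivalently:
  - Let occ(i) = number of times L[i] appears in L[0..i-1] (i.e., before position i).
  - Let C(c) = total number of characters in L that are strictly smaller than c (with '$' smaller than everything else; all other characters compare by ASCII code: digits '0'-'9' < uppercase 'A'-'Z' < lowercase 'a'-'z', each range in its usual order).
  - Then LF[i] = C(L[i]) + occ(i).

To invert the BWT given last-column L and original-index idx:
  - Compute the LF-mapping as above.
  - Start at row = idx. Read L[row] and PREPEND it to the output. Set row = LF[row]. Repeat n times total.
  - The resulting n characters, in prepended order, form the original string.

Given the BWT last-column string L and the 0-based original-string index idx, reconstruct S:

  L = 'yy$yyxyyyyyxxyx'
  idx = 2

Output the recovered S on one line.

Answer: xyyxyyyyxyyyxy$

Derivation:
LF mapping: 5 6 0 7 8 1 9 10 11 12 13 2 3 14 4
Walk LF starting at row 2, prepending L[row]:
  step 1: row=2, L[2]='$', prepend. Next row=LF[2]=0
  step 2: row=0, L[0]='y', prepend. Next row=LF[0]=5
  step 3: row=5, L[5]='x', prepend. Next row=LF[5]=1
  step 4: row=1, L[1]='y', prepend. Next row=LF[1]=6
  step 5: row=6, L[6]='y', prepend. Next row=LF[6]=9
  step 6: row=9, L[9]='y', prepend. Next row=LF[9]=12
  step 7: row=12, L[12]='x', prepend. Next row=LF[12]=3
  step 8: row=3, L[3]='y', prepend. Next row=LF[3]=7
  step 9: row=7, L[7]='y', prepend. Next row=LF[7]=10
  step 10: row=10, L[10]='y', prepend. Next row=LF[10]=13
  step 11: row=13, L[13]='y', prepend. Next row=LF[13]=14
  step 12: row=14, L[14]='x', prepend. Next row=LF[14]=4
  step 13: row=4, L[4]='y', prepend. Next row=LF[4]=8
  step 14: row=8, L[8]='y', prepend. Next row=LF[8]=11
  step 15: row=11, L[11]='x', prepend. Next row=LF[11]=2
Reversed output: xyyxyyyyxyyyxy$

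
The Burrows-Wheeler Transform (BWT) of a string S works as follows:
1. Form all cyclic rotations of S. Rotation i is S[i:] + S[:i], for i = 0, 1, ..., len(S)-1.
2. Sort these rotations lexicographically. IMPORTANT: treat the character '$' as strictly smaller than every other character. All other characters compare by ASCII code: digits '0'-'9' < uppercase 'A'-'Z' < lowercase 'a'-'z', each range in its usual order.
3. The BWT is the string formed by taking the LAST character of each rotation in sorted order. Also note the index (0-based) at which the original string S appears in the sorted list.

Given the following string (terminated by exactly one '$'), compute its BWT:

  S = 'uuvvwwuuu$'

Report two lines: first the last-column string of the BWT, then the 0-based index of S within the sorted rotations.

All 10 rotations (rotation i = S[i:]+S[:i]):
  rot[0] = uuvvwwuuu$
  rot[1] = uvvwwuuu$u
  rot[2] = vvwwuuu$uu
  rot[3] = vwwuuu$uuv
  rot[4] = wwuuu$uuvv
  rot[5] = wuuu$uuvvw
  rot[6] = uuu$uuvvww
  rot[7] = uu$uuvvwwu
  rot[8] = u$uuvvwwuu
  rot[9] = $uuvvwwuuu
Sorted (with $ < everything):
  sorted[0] = $uuvvwwuuu  (last char: 'u')
  sorted[1] = u$uuvvwwuu  (last char: 'u')
  sorted[2] = uu$uuvvwwu  (last char: 'u')
  sorted[3] = uuu$uuvvww  (last char: 'w')
  sorted[4] = uuvvwwuuu$  (last char: '$')
  sorted[5] = uvvwwuuu$u  (last char: 'u')
  sorted[6] = vvwwuuu$uu  (last char: 'u')
  sorted[7] = vwwuuu$uuv  (last char: 'v')
  sorted[8] = wuuu$uuvvw  (last char: 'w')
  sorted[9] = wwuuu$uuvv  (last char: 'v')
Last column: uuuw$uuvwv
Original string S is at sorted index 4

Answer: uuuw$uuvwv
4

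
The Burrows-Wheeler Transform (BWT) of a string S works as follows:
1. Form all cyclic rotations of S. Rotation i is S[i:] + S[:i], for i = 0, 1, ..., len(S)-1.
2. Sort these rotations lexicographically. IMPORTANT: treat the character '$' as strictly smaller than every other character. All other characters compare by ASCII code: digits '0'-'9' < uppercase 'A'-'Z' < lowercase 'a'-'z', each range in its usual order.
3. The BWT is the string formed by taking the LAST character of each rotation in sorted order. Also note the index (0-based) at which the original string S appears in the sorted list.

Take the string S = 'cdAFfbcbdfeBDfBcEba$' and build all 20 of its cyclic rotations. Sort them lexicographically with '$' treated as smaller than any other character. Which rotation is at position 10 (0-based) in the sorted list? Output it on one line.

Answer: bdfeBDfBcEba$cdAFfbc

Derivation:
All 20 rotations (rotation i = S[i:]+S[:i]):
  rot[0] = cdAFfbcbdfeBDfBcEba$
  rot[1] = dAFfbcbdfeBDfBcEba$c
  rot[2] = AFfbcbdfeBDfBcEba$cd
  rot[3] = FfbcbdfeBDfBcEba$cdA
  rot[4] = fbcbdfeBDfBcEba$cdAF
  rot[5] = bcbdfeBDfBcEba$cdAFf
  rot[6] = cbdfeBDfBcEba$cdAFfb
  rot[7] = bdfeBDfBcEba$cdAFfbc
  rot[8] = dfeBDfBcEba$cdAFfbcb
  rot[9] = feBDfBcEba$cdAFfbcbd
  rot[10] = eBDfBcEba$cdAFfbcbdf
  rot[11] = BDfBcEba$cdAFfbcbdfe
  rot[12] = DfBcEba$cdAFfbcbdfeB
  rot[13] = fBcEba$cdAFfbcbdfeBD
  rot[14] = BcEba$cdAFfbcbdfeBDf
  rot[15] = cEba$cdAFfbcbdfeBDfB
  rot[16] = Eba$cdAFfbcbdfeBDfBc
  rot[17] = ba$cdAFfbcbdfeBDfBcE
  rot[18] = a$cdAFfbcbdfeBDfBcEb
  rot[19] = $cdAFfbcbdfeBDfBcEba
Sorted (with $ < everything):
  sorted[0] = $cdAFfbcbdfeBDfBcEba
  sorted[1] = AFfbcbdfeBDfBcEba$cd
  sorted[2] = BDfBcEba$cdAFfbcbdfe
  sorted[3] = BcEba$cdAFfbcbdfeBDf
  sorted[4] = DfBcEba$cdAFfbcbdfeB
  sorted[5] = Eba$cdAFfbcbdfeBDfBc
  sorted[6] = FfbcbdfeBDfBcEba$cdA
  sorted[7] = a$cdAFfbcbdfeBDfBcEb
  sorted[8] = ba$cdAFfbcbdfeBDfBcE
  sorted[9] = bcbdfeBDfBcEba$cdAFf
  sorted[10] = bdfeBDfBcEba$cdAFfbc
  sorted[11] = cEba$cdAFfbcbdfeBDfB
  sorted[12] = cbdfeBDfBcEba$cdAFfb
  sorted[13] = cdAFfbcbdfeBDfBcEba$
  sorted[14] = dAFfbcbdfeBDfBcEba$c
  sorted[15] = dfeBDfBcEba$cdAFfbcb
  sorted[16] = eBDfBcEba$cdAFfbcbdf
  sorted[17] = fBcEba$cdAFfbcbdfeBD
  sorted[18] = fbcbdfeBDfBcEba$cdAF
  sorted[19] = feBDfBcEba$cdAFfbcbd
sorted[10] = bdfeBDfBcEba$cdAFfbc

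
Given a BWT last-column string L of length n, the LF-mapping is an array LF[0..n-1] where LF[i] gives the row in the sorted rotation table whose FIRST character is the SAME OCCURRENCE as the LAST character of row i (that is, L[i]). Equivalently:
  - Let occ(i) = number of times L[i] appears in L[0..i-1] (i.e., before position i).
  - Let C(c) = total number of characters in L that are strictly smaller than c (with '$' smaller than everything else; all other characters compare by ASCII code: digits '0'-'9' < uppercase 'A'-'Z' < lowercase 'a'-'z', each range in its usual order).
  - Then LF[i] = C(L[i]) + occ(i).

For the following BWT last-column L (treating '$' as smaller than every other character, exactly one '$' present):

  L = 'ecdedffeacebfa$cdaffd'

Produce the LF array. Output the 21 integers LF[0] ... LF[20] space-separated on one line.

Answer: 12 5 8 13 9 16 17 14 1 6 15 4 18 2 0 7 10 3 19 20 11

Derivation:
Char counts: '$':1, 'a':3, 'b':1, 'c':3, 'd':4, 'e':4, 'f':5
C (first-col start): C('$')=0, C('a')=1, C('b')=4, C('c')=5, C('d')=8, C('e')=12, C('f')=16
L[0]='e': occ=0, LF[0]=C('e')+0=12+0=12
L[1]='c': occ=0, LF[1]=C('c')+0=5+0=5
L[2]='d': occ=0, LF[2]=C('d')+0=8+0=8
L[3]='e': occ=1, LF[3]=C('e')+1=12+1=13
L[4]='d': occ=1, LF[4]=C('d')+1=8+1=9
L[5]='f': occ=0, LF[5]=C('f')+0=16+0=16
L[6]='f': occ=1, LF[6]=C('f')+1=16+1=17
L[7]='e': occ=2, LF[7]=C('e')+2=12+2=14
L[8]='a': occ=0, LF[8]=C('a')+0=1+0=1
L[9]='c': occ=1, LF[9]=C('c')+1=5+1=6
L[10]='e': occ=3, LF[10]=C('e')+3=12+3=15
L[11]='b': occ=0, LF[11]=C('b')+0=4+0=4
L[12]='f': occ=2, LF[12]=C('f')+2=16+2=18
L[13]='a': occ=1, LF[13]=C('a')+1=1+1=2
L[14]='$': occ=0, LF[14]=C('$')+0=0+0=0
L[15]='c': occ=2, LF[15]=C('c')+2=5+2=7
L[16]='d': occ=2, LF[16]=C('d')+2=8+2=10
L[17]='a': occ=2, LF[17]=C('a')+2=1+2=3
L[18]='f': occ=3, LF[18]=C('f')+3=16+3=19
L[19]='f': occ=4, LF[19]=C('f')+4=16+4=20
L[20]='d': occ=3, LF[20]=C('d')+3=8+3=11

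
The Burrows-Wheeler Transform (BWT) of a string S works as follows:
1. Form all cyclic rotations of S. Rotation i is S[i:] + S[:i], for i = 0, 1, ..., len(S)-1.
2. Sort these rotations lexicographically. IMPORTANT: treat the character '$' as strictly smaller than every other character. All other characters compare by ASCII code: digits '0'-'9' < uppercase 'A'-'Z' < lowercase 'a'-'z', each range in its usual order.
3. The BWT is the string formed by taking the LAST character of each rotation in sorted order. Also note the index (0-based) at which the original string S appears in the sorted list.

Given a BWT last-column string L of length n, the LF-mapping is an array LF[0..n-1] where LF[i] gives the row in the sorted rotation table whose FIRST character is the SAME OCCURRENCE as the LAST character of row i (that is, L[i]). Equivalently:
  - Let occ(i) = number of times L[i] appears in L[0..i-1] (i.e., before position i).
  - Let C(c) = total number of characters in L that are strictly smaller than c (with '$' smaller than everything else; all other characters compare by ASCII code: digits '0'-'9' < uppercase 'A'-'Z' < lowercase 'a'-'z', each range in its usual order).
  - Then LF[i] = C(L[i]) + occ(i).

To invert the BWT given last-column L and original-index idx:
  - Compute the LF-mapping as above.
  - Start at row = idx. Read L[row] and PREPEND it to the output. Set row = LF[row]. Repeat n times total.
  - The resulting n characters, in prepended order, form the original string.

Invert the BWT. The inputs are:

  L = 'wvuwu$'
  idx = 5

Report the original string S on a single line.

Answer: wvuuw$

Derivation:
LF mapping: 4 3 1 5 2 0
Walk LF starting at row 5, prepending L[row]:
  step 1: row=5, L[5]='$', prepend. Next row=LF[5]=0
  step 2: row=0, L[0]='w', prepend. Next row=LF[0]=4
  step 3: row=4, L[4]='u', prepend. Next row=LF[4]=2
  step 4: row=2, L[2]='u', prepend. Next row=LF[2]=1
  step 5: row=1, L[1]='v', prepend. Next row=LF[1]=3
  step 6: row=3, L[3]='w', prepend. Next row=LF[3]=5
Reversed output: wvuuw$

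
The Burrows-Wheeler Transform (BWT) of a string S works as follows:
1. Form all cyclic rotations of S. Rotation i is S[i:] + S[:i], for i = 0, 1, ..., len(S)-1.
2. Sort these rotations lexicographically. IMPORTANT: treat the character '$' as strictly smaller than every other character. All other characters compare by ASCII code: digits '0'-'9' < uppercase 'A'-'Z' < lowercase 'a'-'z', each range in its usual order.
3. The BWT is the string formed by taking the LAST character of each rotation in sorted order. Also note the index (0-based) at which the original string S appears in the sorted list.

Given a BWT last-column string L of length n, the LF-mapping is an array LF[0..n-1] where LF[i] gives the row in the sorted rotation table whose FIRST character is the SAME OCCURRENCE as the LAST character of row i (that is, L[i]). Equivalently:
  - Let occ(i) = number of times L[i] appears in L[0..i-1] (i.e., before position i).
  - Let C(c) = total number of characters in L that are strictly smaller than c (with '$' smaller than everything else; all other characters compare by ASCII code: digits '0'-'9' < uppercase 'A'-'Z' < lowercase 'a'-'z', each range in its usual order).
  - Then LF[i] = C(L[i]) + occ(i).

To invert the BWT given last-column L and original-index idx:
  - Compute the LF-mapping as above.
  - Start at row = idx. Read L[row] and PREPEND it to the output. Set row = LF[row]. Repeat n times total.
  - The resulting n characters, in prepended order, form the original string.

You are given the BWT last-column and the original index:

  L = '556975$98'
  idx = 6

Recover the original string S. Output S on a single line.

LF mapping: 1 2 4 7 5 3 0 8 6
Walk LF starting at row 6, prepending L[row]:
  step 1: row=6, L[6]='$', prepend. Next row=LF[6]=0
  step 2: row=0, L[0]='5', prepend. Next row=LF[0]=1
  step 3: row=1, L[1]='5', prepend. Next row=LF[1]=2
  step 4: row=2, L[2]='6', prepend. Next row=LF[2]=4
  step 5: row=4, L[4]='7', prepend. Next row=LF[4]=5
  step 6: row=5, L[5]='5', prepend. Next row=LF[5]=3
  step 7: row=3, L[3]='9', prepend. Next row=LF[3]=7
  step 8: row=7, L[7]='9', prepend. Next row=LF[7]=8
  step 9: row=8, L[8]='8', prepend. Next row=LF[8]=6
Reversed output: 89957655$

Answer: 89957655$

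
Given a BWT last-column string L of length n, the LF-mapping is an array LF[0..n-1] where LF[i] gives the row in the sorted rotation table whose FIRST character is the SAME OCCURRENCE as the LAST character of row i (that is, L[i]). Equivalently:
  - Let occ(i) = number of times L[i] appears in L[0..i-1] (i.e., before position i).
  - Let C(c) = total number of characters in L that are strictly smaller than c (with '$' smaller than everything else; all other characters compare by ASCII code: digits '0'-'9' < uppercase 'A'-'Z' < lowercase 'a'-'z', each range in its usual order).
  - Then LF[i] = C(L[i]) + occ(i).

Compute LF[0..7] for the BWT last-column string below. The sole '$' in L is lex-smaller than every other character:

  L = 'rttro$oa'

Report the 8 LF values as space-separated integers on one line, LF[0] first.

Char counts: '$':1, 'a':1, 'o':2, 'r':2, 't':2
C (first-col start): C('$')=0, C('a')=1, C('o')=2, C('r')=4, C('t')=6
L[0]='r': occ=0, LF[0]=C('r')+0=4+0=4
L[1]='t': occ=0, LF[1]=C('t')+0=6+0=6
L[2]='t': occ=1, LF[2]=C('t')+1=6+1=7
L[3]='r': occ=1, LF[3]=C('r')+1=4+1=5
L[4]='o': occ=0, LF[4]=C('o')+0=2+0=2
L[5]='$': occ=0, LF[5]=C('$')+0=0+0=0
L[6]='o': occ=1, LF[6]=C('o')+1=2+1=3
L[7]='a': occ=0, LF[7]=C('a')+0=1+0=1

Answer: 4 6 7 5 2 0 3 1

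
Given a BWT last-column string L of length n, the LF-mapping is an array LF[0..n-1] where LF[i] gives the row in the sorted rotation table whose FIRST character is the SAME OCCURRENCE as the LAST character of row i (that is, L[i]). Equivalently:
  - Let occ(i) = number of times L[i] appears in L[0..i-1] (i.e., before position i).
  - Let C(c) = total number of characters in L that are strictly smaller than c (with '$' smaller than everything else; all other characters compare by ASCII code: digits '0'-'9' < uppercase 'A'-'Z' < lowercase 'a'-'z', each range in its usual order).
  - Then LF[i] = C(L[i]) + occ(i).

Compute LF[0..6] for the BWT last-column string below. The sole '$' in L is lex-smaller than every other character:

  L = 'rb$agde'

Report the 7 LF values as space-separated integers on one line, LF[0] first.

Char counts: '$':1, 'a':1, 'b':1, 'd':1, 'e':1, 'g':1, 'r':1
C (first-col start): C('$')=0, C('a')=1, C('b')=2, C('d')=3, C('e')=4, C('g')=5, C('r')=6
L[0]='r': occ=0, LF[0]=C('r')+0=6+0=6
L[1]='b': occ=0, LF[1]=C('b')+0=2+0=2
L[2]='$': occ=0, LF[2]=C('$')+0=0+0=0
L[3]='a': occ=0, LF[3]=C('a')+0=1+0=1
L[4]='g': occ=0, LF[4]=C('g')+0=5+0=5
L[5]='d': occ=0, LF[5]=C('d')+0=3+0=3
L[6]='e': occ=0, LF[6]=C('e')+0=4+0=4

Answer: 6 2 0 1 5 3 4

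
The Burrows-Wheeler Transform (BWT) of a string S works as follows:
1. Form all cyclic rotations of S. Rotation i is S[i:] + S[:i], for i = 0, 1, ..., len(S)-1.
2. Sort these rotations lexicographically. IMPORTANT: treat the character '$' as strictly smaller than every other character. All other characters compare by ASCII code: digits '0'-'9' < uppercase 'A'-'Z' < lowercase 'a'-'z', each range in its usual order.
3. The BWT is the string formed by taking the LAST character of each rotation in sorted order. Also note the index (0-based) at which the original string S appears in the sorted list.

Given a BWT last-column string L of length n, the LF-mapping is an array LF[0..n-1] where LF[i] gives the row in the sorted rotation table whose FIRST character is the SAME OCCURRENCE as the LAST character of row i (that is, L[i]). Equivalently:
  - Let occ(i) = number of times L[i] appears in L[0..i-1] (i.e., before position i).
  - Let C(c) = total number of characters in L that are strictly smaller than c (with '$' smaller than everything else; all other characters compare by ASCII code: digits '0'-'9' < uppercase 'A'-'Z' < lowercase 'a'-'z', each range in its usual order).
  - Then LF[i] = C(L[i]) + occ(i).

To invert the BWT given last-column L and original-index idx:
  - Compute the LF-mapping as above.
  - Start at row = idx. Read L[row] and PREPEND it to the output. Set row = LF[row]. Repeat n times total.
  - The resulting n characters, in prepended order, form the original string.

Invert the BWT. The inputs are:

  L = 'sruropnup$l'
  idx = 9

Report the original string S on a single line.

Answer: unrluropps$

Derivation:
LF mapping: 8 6 9 7 3 4 2 10 5 0 1
Walk LF starting at row 9, prepending L[row]:
  step 1: row=9, L[9]='$', prepend. Next row=LF[9]=0
  step 2: row=0, L[0]='s', prepend. Next row=LF[0]=8
  step 3: row=8, L[8]='p', prepend. Next row=LF[8]=5
  step 4: row=5, L[5]='p', prepend. Next row=LF[5]=4
  step 5: row=4, L[4]='o', prepend. Next row=LF[4]=3
  step 6: row=3, L[3]='r', prepend. Next row=LF[3]=7
  step 7: row=7, L[7]='u', prepend. Next row=LF[7]=10
  step 8: row=10, L[10]='l', prepend. Next row=LF[10]=1
  step 9: row=1, L[1]='r', prepend. Next row=LF[1]=6
  step 10: row=6, L[6]='n', prepend. Next row=LF[6]=2
  step 11: row=2, L[2]='u', prepend. Next row=LF[2]=9
Reversed output: unrluropps$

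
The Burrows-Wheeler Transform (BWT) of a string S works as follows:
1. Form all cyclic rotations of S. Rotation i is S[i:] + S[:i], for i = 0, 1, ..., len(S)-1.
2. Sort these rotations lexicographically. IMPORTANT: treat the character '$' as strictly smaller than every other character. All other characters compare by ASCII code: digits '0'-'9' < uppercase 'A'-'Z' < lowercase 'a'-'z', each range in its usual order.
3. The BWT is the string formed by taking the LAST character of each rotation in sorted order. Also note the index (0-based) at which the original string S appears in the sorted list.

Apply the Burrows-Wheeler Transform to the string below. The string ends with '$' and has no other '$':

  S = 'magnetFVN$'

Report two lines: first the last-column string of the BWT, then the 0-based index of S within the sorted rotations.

All 10 rotations (rotation i = S[i:]+S[:i]):
  rot[0] = magnetFVN$
  rot[1] = agnetFVN$m
  rot[2] = gnetFVN$ma
  rot[3] = netFVN$mag
  rot[4] = etFVN$magn
  rot[5] = tFVN$magne
  rot[6] = FVN$magnet
  rot[7] = VN$magnetF
  rot[8] = N$magnetFV
  rot[9] = $magnetFVN
Sorted (with $ < everything):
  sorted[0] = $magnetFVN  (last char: 'N')
  sorted[1] = FVN$magnet  (last char: 't')
  sorted[2] = N$magnetFV  (last char: 'V')
  sorted[3] = VN$magnetF  (last char: 'F')
  sorted[4] = agnetFVN$m  (last char: 'm')
  sorted[5] = etFVN$magn  (last char: 'n')
  sorted[6] = gnetFVN$ma  (last char: 'a')
  sorted[7] = magnetFVN$  (last char: '$')
  sorted[8] = netFVN$mag  (last char: 'g')
  sorted[9] = tFVN$magne  (last char: 'e')
Last column: NtVFmna$ge
Original string S is at sorted index 7

Answer: NtVFmna$ge
7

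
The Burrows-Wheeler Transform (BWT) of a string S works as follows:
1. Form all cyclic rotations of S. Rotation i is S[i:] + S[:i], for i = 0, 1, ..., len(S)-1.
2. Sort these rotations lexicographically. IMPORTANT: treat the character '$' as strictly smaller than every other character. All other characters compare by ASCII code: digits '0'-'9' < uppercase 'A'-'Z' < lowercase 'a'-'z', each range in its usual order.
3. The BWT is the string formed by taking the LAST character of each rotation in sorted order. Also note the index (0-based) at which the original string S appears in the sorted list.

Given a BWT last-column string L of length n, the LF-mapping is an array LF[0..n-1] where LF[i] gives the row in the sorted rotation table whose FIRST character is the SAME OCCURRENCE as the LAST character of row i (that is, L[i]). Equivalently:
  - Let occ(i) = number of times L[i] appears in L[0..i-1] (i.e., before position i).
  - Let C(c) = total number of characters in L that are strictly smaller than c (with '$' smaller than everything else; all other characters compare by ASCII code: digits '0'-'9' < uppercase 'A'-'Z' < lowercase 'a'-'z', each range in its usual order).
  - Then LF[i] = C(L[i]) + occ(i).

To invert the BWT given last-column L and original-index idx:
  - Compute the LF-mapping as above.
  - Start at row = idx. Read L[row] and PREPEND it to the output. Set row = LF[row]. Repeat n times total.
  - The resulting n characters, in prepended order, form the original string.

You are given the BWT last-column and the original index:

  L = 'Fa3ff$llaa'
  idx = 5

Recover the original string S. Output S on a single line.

Answer: alfalfa3F$

Derivation:
LF mapping: 2 3 1 6 7 0 8 9 4 5
Walk LF starting at row 5, prepending L[row]:
  step 1: row=5, L[5]='$', prepend. Next row=LF[5]=0
  step 2: row=0, L[0]='F', prepend. Next row=LF[0]=2
  step 3: row=2, L[2]='3', prepend. Next row=LF[2]=1
  step 4: row=1, L[1]='a', prepend. Next row=LF[1]=3
  step 5: row=3, L[3]='f', prepend. Next row=LF[3]=6
  step 6: row=6, L[6]='l', prepend. Next row=LF[6]=8
  step 7: row=8, L[8]='a', prepend. Next row=LF[8]=4
  step 8: row=4, L[4]='f', prepend. Next row=LF[4]=7
  step 9: row=7, L[7]='l', prepend. Next row=LF[7]=9
  step 10: row=9, L[9]='a', prepend. Next row=LF[9]=5
Reversed output: alfalfa3F$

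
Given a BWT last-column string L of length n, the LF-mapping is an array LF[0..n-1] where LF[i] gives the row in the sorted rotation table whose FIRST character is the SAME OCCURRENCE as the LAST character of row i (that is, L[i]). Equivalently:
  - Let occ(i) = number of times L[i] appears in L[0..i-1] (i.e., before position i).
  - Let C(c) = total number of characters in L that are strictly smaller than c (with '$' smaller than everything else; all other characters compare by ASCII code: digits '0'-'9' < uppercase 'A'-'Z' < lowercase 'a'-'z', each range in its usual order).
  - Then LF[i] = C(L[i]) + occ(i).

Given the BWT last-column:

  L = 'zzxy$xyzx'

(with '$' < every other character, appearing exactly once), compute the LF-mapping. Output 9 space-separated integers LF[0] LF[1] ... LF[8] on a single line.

Answer: 6 7 1 4 0 2 5 8 3

Derivation:
Char counts: '$':1, 'x':3, 'y':2, 'z':3
C (first-col start): C('$')=0, C('x')=1, C('y')=4, C('z')=6
L[0]='z': occ=0, LF[0]=C('z')+0=6+0=6
L[1]='z': occ=1, LF[1]=C('z')+1=6+1=7
L[2]='x': occ=0, LF[2]=C('x')+0=1+0=1
L[3]='y': occ=0, LF[3]=C('y')+0=4+0=4
L[4]='$': occ=0, LF[4]=C('$')+0=0+0=0
L[5]='x': occ=1, LF[5]=C('x')+1=1+1=2
L[6]='y': occ=1, LF[6]=C('y')+1=4+1=5
L[7]='z': occ=2, LF[7]=C('z')+2=6+2=8
L[8]='x': occ=2, LF[8]=C('x')+2=1+2=3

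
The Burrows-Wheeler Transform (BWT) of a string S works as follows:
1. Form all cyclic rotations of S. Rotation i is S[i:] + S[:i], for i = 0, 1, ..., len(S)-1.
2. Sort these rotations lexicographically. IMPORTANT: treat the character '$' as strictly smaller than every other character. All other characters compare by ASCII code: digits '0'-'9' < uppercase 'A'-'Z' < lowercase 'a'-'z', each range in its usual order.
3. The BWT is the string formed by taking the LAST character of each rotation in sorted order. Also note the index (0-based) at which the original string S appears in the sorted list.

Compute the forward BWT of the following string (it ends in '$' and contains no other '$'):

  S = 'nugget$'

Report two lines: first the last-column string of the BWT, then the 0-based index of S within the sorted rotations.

Answer: tggu$en
4

Derivation:
All 7 rotations (rotation i = S[i:]+S[:i]):
  rot[0] = nugget$
  rot[1] = ugget$n
  rot[2] = gget$nu
  rot[3] = get$nug
  rot[4] = et$nugg
  rot[5] = t$nugge
  rot[6] = $nugget
Sorted (with $ < everything):
  sorted[0] = $nugget  (last char: 't')
  sorted[1] = et$nugg  (last char: 'g')
  sorted[2] = get$nug  (last char: 'g')
  sorted[3] = gget$nu  (last char: 'u')
  sorted[4] = nugget$  (last char: '$')
  sorted[5] = t$nugge  (last char: 'e')
  sorted[6] = ugget$n  (last char: 'n')
Last column: tggu$en
Original string S is at sorted index 4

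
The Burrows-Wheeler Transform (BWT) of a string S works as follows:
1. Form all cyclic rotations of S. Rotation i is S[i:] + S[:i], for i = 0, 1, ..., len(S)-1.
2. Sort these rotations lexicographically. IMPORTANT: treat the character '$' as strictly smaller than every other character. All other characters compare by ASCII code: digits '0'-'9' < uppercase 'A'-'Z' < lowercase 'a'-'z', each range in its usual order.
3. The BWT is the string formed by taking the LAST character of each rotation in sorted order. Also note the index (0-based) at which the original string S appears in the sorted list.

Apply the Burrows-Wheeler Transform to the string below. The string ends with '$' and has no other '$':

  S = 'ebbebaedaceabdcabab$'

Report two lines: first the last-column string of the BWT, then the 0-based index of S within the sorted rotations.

All 20 rotations (rotation i = S[i:]+S[:i]):
  rot[0] = ebbebaedaceabdcabab$
  rot[1] = bbebaedaceabdcabab$e
  rot[2] = bebaedaceabdcabab$eb
  rot[3] = ebaedaceabdcabab$ebb
  rot[4] = baedaceabdcabab$ebbe
  rot[5] = aedaceabdcabab$ebbeb
  rot[6] = edaceabdcabab$ebbeba
  rot[7] = daceabdcabab$ebbebae
  rot[8] = aceabdcabab$ebbebaed
  rot[9] = ceabdcabab$ebbebaeda
  rot[10] = eabdcabab$ebbebaedac
  rot[11] = abdcabab$ebbebaedace
  rot[12] = bdcabab$ebbebaedacea
  rot[13] = dcabab$ebbebaedaceab
  rot[14] = cabab$ebbebaedaceabd
  rot[15] = abab$ebbebaedaceabdc
  rot[16] = bab$ebbebaedaceabdca
  rot[17] = ab$ebbebaedaceabdcab
  rot[18] = b$ebbebaedaceabdcaba
  rot[19] = $ebbebaedaceabdcabab
Sorted (with $ < everything):
  sorted[0] = $ebbebaedaceabdcabab  (last char: 'b')
  sorted[1] = ab$ebbebaedaceabdcab  (last char: 'b')
  sorted[2] = abab$ebbebaedaceabdc  (last char: 'c')
  sorted[3] = abdcabab$ebbebaedace  (last char: 'e')
  sorted[4] = aceabdcabab$ebbebaed  (last char: 'd')
  sorted[5] = aedaceabdcabab$ebbeb  (last char: 'b')
  sorted[6] = b$ebbebaedaceabdcaba  (last char: 'a')
  sorted[7] = bab$ebbebaedaceabdca  (last char: 'a')
  sorted[8] = baedaceabdcabab$ebbe  (last char: 'e')
  sorted[9] = bbebaedaceabdcabab$e  (last char: 'e')
  sorted[10] = bdcabab$ebbebaedacea  (last char: 'a')
  sorted[11] = bebaedaceabdcabab$eb  (last char: 'b')
  sorted[12] = cabab$ebbebaedaceabd  (last char: 'd')
  sorted[13] = ceabdcabab$ebbebaeda  (last char: 'a')
  sorted[14] = daceabdcabab$ebbebae  (last char: 'e')
  sorted[15] = dcabab$ebbebaedaceab  (last char: 'b')
  sorted[16] = eabdcabab$ebbebaedac  (last char: 'c')
  sorted[17] = ebaedaceabdcabab$ebb  (last char: 'b')
  sorted[18] = ebbebaedaceabdcabab$  (last char: '$')
  sorted[19] = edaceabdcabab$ebbeba  (last char: 'a')
Last column: bbcedbaaeeabdaebcb$a
Original string S is at sorted index 18

Answer: bbcedbaaeeabdaebcb$a
18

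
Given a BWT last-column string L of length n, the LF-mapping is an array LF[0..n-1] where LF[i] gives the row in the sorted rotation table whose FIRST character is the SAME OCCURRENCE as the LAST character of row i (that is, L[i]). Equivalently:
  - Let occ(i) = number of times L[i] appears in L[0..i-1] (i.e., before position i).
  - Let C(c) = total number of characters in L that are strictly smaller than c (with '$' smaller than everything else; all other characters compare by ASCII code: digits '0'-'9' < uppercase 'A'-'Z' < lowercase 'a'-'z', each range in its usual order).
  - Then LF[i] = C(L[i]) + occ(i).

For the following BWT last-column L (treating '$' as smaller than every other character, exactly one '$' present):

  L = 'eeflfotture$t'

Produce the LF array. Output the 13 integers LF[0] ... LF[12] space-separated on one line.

Char counts: '$':1, 'e':3, 'f':2, 'l':1, 'o':1, 'r':1, 't':3, 'u':1
C (first-col start): C('$')=0, C('e')=1, C('f')=4, C('l')=6, C('o')=7, C('r')=8, C('t')=9, C('u')=12
L[0]='e': occ=0, LF[0]=C('e')+0=1+0=1
L[1]='e': occ=1, LF[1]=C('e')+1=1+1=2
L[2]='f': occ=0, LF[2]=C('f')+0=4+0=4
L[3]='l': occ=0, LF[3]=C('l')+0=6+0=6
L[4]='f': occ=1, LF[4]=C('f')+1=4+1=5
L[5]='o': occ=0, LF[5]=C('o')+0=7+0=7
L[6]='t': occ=0, LF[6]=C('t')+0=9+0=9
L[7]='t': occ=1, LF[7]=C('t')+1=9+1=10
L[8]='u': occ=0, LF[8]=C('u')+0=12+0=12
L[9]='r': occ=0, LF[9]=C('r')+0=8+0=8
L[10]='e': occ=2, LF[10]=C('e')+2=1+2=3
L[11]='$': occ=0, LF[11]=C('$')+0=0+0=0
L[12]='t': occ=2, LF[12]=C('t')+2=9+2=11

Answer: 1 2 4 6 5 7 9 10 12 8 3 0 11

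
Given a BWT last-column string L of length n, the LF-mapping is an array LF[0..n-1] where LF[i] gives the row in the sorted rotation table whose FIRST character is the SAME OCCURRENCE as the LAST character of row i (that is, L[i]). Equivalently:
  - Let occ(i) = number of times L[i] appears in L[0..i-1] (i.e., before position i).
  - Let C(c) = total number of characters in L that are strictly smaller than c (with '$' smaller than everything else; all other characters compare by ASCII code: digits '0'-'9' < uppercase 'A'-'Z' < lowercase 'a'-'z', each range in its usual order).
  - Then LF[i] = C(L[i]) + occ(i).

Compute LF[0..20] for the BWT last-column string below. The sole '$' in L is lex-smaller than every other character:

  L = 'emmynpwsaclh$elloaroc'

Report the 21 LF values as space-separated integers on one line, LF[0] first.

Char counts: '$':1, 'a':2, 'c':2, 'e':2, 'h':1, 'l':3, 'm':2, 'n':1, 'o':2, 'p':1, 'r':1, 's':1, 'w':1, 'y':1
C (first-col start): C('$')=0, C('a')=1, C('c')=3, C('e')=5, C('h')=7, C('l')=8, C('m')=11, C('n')=13, C('o')=14, C('p')=16, C('r')=17, C('s')=18, C('w')=19, C('y')=20
L[0]='e': occ=0, LF[0]=C('e')+0=5+0=5
L[1]='m': occ=0, LF[1]=C('m')+0=11+0=11
L[2]='m': occ=1, LF[2]=C('m')+1=11+1=12
L[3]='y': occ=0, LF[3]=C('y')+0=20+0=20
L[4]='n': occ=0, LF[4]=C('n')+0=13+0=13
L[5]='p': occ=0, LF[5]=C('p')+0=16+0=16
L[6]='w': occ=0, LF[6]=C('w')+0=19+0=19
L[7]='s': occ=0, LF[7]=C('s')+0=18+0=18
L[8]='a': occ=0, LF[8]=C('a')+0=1+0=1
L[9]='c': occ=0, LF[9]=C('c')+0=3+0=3
L[10]='l': occ=0, LF[10]=C('l')+0=8+0=8
L[11]='h': occ=0, LF[11]=C('h')+0=7+0=7
L[12]='$': occ=0, LF[12]=C('$')+0=0+0=0
L[13]='e': occ=1, LF[13]=C('e')+1=5+1=6
L[14]='l': occ=1, LF[14]=C('l')+1=8+1=9
L[15]='l': occ=2, LF[15]=C('l')+2=8+2=10
L[16]='o': occ=0, LF[16]=C('o')+0=14+0=14
L[17]='a': occ=1, LF[17]=C('a')+1=1+1=2
L[18]='r': occ=0, LF[18]=C('r')+0=17+0=17
L[19]='o': occ=1, LF[19]=C('o')+1=14+1=15
L[20]='c': occ=1, LF[20]=C('c')+1=3+1=4

Answer: 5 11 12 20 13 16 19 18 1 3 8 7 0 6 9 10 14 2 17 15 4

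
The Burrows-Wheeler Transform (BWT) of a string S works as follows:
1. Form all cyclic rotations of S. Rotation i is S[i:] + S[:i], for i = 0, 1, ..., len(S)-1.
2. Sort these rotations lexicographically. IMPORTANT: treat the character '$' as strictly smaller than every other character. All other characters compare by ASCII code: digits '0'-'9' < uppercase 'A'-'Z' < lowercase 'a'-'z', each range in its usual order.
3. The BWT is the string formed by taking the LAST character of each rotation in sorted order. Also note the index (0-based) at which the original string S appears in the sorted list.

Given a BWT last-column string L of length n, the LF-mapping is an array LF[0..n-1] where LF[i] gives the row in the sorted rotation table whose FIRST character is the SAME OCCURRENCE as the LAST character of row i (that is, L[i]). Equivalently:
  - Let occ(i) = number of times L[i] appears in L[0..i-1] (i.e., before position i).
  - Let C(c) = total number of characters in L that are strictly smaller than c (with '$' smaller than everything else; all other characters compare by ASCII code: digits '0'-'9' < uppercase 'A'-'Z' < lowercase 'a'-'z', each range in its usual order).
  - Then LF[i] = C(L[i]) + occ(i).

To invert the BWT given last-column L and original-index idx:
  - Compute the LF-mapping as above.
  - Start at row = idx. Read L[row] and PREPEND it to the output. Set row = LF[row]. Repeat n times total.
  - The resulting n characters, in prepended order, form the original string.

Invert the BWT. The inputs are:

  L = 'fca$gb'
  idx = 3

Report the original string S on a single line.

LF mapping: 4 3 1 0 5 2
Walk LF starting at row 3, prepending L[row]:
  step 1: row=3, L[3]='$', prepend. Next row=LF[3]=0
  step 2: row=0, L[0]='f', prepend. Next row=LF[0]=4
  step 3: row=4, L[4]='g', prepend. Next row=LF[4]=5
  step 4: row=5, L[5]='b', prepend. Next row=LF[5]=2
  step 5: row=2, L[2]='a', prepend. Next row=LF[2]=1
  step 6: row=1, L[1]='c', prepend. Next row=LF[1]=3
Reversed output: cabgf$

Answer: cabgf$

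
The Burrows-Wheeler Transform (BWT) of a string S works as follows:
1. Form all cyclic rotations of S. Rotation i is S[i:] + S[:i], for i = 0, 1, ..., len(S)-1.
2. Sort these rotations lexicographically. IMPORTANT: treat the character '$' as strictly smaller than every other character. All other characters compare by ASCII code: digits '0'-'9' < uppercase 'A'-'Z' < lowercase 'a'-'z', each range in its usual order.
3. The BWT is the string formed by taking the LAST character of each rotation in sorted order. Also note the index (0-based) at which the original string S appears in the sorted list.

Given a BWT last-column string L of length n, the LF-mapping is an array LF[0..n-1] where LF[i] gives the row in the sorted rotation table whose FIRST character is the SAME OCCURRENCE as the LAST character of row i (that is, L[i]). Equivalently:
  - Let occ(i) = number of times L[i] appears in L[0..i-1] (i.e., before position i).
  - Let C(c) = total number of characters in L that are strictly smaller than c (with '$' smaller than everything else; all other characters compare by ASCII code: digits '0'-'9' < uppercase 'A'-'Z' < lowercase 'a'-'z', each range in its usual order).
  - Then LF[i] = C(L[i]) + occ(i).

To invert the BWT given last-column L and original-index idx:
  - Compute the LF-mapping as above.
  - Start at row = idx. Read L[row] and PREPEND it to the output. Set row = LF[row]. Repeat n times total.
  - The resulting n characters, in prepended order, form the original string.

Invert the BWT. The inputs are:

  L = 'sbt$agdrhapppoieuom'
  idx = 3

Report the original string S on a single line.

LF mapping: 16 3 17 0 1 6 4 15 7 2 12 13 14 10 8 5 18 11 9
Walk LF starting at row 3, prepending L[row]:
  step 1: row=3, L[3]='$', prepend. Next row=LF[3]=0
  step 2: row=0, L[0]='s', prepend. Next row=LF[0]=16
  step 3: row=16, L[16]='u', prepend. Next row=LF[16]=18
  step 4: row=18, L[18]='m', prepend. Next row=LF[18]=9
  step 5: row=9, L[9]='a', prepend. Next row=LF[9]=2
  step 6: row=2, L[2]='t', prepend. Next row=LF[2]=17
  step 7: row=17, L[17]='o', prepend. Next row=LF[17]=11
  step 8: row=11, L[11]='p', prepend. Next row=LF[11]=13
  step 9: row=13, L[13]='o', prepend. Next row=LF[13]=10
  step 10: row=10, L[10]='p', prepend. Next row=LF[10]=12
  step 11: row=12, L[12]='p', prepend. Next row=LF[12]=14
  step 12: row=14, L[14]='i', prepend. Next row=LF[14]=8
  step 13: row=8, L[8]='h', prepend. Next row=LF[8]=7
  step 14: row=7, L[7]='r', prepend. Next row=LF[7]=15
  step 15: row=15, L[15]='e', prepend. Next row=LF[15]=5
  step 16: row=5, L[5]='g', prepend. Next row=LF[5]=6
  step 17: row=6, L[6]='d', prepend. Next row=LF[6]=4
  step 18: row=4, L[4]='a', prepend. Next row=LF[4]=1
  step 19: row=1, L[1]='b', prepend. Next row=LF[1]=3
Reversed output: badgerhippopotamus$

Answer: badgerhippopotamus$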